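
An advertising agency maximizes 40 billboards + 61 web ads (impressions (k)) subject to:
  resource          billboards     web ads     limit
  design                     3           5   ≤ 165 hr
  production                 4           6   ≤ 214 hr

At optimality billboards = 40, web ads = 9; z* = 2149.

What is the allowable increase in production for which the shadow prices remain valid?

Binding constraints: design, production. The basis is B = [[3,5],[4,6]] with det -2.
Per unit increase in production, x* moves by d = (2.5, -1.5).
The basis stays optimal until web ads reaches 0; allowable increase = 6 hr.

6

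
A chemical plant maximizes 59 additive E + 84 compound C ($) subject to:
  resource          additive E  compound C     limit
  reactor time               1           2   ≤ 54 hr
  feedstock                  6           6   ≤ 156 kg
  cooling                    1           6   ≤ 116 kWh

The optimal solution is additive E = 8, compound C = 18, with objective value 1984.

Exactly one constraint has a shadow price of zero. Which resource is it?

reactor time: 44/54 (slack 10)
feedstock: 156/156 (binding)
cooling: 116/116 (binding)
By complementary slackness, a constraint with positive slack has shadow price 0 → reactor time.

reactor time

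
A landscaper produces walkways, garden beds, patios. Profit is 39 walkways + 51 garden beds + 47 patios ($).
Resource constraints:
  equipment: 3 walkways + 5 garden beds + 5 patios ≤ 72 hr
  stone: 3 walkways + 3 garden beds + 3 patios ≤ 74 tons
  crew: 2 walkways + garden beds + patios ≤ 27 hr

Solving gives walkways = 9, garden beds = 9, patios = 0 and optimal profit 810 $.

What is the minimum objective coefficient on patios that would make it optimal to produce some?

51

Binding: equipment and crew. Non-binding: stone (20 unused).
By complementary slackness, y = 0 for the non-binding constraint.
From A_Bᵀ y = c: 3·y_equipment + 2·y_crew = 39; 5·y_equipment + 1·y_crew = 51.
This yields shadow prices y_equipment = 9, y_crew = 6.
patios enters the basis when its profit ≥ yᵀa₃ = 9·5 + 6·1 = 51.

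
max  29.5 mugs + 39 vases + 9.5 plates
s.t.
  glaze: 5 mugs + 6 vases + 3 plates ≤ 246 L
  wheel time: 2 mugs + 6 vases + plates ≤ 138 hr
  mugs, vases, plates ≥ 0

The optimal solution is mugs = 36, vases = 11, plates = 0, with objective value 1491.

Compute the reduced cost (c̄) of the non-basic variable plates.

-8

Both glaze and wheel time are binding at x*.
The binding rows give the dual system: 5·y_glaze + 2·y_wheel time = 29.5 and 6·y_glaze + 6·y_wheel time = 39.
This yields shadow prices y_glaze = 5.5, y_wheel time = 1.
Reduced cost of plates: c₃ − yᵀa₃ = 9.5 − (5.5·3 + 1·1) = 9.5 − 17.5 = -8.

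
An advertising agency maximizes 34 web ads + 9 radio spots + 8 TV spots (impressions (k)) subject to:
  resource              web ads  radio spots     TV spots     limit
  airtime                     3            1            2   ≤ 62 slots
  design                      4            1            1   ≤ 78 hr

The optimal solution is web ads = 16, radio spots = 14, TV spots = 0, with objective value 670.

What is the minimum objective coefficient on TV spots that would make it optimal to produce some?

Both airtime and design are binding at x*.
Dual feasibility on the basic columns requires 3·y_airtime + 4·y_design = 34, 1·y_airtime + 1·y_design = 9.
→ y_airtime = 2 and y_design = 7.
TV spots enters the basis when its profit ≥ yᵀa₃ = 2·2 + 7·1 = 11.

11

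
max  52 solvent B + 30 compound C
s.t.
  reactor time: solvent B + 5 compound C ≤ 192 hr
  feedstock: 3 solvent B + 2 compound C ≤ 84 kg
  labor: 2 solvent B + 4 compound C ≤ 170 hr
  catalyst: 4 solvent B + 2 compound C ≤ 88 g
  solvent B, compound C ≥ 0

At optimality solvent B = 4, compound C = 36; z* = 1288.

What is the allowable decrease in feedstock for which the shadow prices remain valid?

18

Binding constraints: feedstock, catalyst. The basis is B = [[3,2],[4,2]] with det -2.
Per unit decrease in feedstock, x* moves by d = (1, -2).
The basis stays optimal until compound C reaches 0; allowable decrease = 18 kg.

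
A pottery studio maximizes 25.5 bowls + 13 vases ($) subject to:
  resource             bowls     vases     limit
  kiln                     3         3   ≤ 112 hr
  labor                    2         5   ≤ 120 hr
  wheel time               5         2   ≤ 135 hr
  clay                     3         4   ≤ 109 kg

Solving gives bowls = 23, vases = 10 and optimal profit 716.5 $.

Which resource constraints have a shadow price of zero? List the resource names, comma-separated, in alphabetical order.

kiln, labor

kiln: 99/112 (slack 13)
labor: 96/120 (slack 24)
wheel time: 135/135 (binding)
clay: 109/109 (binding)
By complementary slackness, a constraint with positive slack has shadow price 0 → kiln, labor.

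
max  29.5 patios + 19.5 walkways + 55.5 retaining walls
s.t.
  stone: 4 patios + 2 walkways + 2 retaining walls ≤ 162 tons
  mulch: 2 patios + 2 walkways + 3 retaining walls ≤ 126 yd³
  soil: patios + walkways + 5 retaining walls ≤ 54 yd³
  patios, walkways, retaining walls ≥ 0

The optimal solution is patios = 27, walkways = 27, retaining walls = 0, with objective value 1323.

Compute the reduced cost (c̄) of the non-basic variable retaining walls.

-2

At the optimum: stone uses 162 of 162 (binding); mulch uses 108 of 126 (slack = 18); soil uses 54 of 54 (binding).
Since mulch is not tight, its dual is 0.
From A_Bᵀ y = c: 4·y_stone + 1·y_soil = 29.5; 2·y_stone + 1·y_soil = 19.5.
Solving: y_stone = 5, y_soil = 9.5.
Reduced cost of retaining walls: c₃ − yᵀa₃ = 55.5 − (5·2 + 9.5·5) = 55.5 − 57.5 = -2.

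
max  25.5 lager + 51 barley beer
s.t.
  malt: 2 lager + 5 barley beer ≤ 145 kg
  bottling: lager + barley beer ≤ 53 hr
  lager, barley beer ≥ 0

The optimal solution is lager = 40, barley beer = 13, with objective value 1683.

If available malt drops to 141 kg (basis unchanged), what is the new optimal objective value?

1649

Check each constraint at x*: malt 145/145 (tight); bottling 53/53 (tight).
The binding rows give the dual system: 2·y_malt + 1·y_bottling = 25.5 and 5·y_malt + 1·y_bottling = 51.
This yields shadow prices y_malt = 8.5, y_bottling = 8.5.
Δz = y_malt·Δb = 8.5 × (-4) = -34, so new z* = 1683 − 34 = 1649.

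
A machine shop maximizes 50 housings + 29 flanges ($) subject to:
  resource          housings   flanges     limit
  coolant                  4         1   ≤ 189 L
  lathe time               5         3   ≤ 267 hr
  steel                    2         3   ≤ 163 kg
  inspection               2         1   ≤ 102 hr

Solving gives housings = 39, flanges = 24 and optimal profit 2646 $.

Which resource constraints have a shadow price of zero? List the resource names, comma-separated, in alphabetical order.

coolant: 180/189 (slack 9)
lathe time: 267/267 (binding)
steel: 150/163 (slack 13)
inspection: 102/102 (binding)
By complementary slackness, a constraint with positive slack has shadow price 0 → coolant, steel.

coolant, steel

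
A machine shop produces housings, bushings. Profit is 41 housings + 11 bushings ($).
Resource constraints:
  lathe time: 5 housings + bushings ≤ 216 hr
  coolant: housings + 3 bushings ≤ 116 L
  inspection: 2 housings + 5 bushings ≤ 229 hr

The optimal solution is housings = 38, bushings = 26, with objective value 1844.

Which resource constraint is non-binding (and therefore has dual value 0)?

lathe time: 216/216 (binding)
coolant: 116/116 (binding)
inspection: 206/229 (slack 23)
By complementary slackness, a constraint with positive slack has shadow price 0 → inspection.

inspection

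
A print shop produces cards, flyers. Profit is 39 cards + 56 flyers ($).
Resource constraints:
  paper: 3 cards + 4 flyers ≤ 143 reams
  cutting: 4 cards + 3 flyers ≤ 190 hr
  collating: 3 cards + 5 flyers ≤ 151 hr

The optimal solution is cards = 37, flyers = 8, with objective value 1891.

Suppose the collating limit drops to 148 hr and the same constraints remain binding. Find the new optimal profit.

Binding: paper and collating. Non-binding: cutting (18 unused).
Since cutting is not tight, its dual is 0.
From A_Bᵀ y = c: 3·y_paper + 3·y_collating = 39; 4·y_paper + 5·y_collating = 56.
→ y_paper = 9 and y_collating = 4.
Δz = y_collating·Δb = 4 × (-3) = -12, so new z* = 1891 − 12 = 1879.

1879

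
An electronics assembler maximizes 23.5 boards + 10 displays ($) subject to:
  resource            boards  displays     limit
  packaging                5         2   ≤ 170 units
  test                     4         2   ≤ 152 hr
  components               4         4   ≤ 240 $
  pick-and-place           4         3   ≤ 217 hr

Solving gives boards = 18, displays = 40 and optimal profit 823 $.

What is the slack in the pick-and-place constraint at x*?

pick-and-place used = 4·18 + 3·40 = 192; slack = 217 − 192 = 25.

25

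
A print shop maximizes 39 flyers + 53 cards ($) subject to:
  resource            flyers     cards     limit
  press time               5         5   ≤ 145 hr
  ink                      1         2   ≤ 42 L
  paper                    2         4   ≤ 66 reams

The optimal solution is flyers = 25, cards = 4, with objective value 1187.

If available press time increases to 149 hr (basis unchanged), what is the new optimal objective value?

At the optimum: press time uses 145 of 145 (binding); ink uses 33 of 42 (slack = 9); paper uses 66 of 66 (binding).
By complementary slackness, y = 0 for the non-binding constraint.
Dual feasibility on the basic columns requires 5·y_press time + 2·y_paper = 39, 5·y_press time + 4·y_paper = 53.
This yields shadow prices y_press time = 5, y_paper = 7.
Δz = y_press time·Δb = 5 × (4) = 20, so new z* = 1187 + 20 = 1207.

1207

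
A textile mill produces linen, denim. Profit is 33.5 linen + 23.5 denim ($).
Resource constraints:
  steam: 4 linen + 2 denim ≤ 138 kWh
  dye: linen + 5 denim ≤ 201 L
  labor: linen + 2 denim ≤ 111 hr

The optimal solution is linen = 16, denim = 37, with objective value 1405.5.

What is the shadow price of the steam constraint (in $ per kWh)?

8

Binding: steam and dye. Non-binding: labor (21 unused).
By complementary slackness, y = 0 for the non-binding constraint.
The binding rows give the dual system: 4·y_steam + 1·y_dye = 33.5 and 2·y_steam + 5·y_dye = 23.5.
→ y_steam = 8 and y_dye = 1.5.
Shadow price of steam = 8.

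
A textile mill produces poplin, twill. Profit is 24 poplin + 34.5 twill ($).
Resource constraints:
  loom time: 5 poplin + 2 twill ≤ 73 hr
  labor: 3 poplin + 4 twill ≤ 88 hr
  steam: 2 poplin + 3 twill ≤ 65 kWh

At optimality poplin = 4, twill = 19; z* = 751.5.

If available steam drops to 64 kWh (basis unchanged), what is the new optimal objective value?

At the optimum: loom time uses 58 of 73 (slack = 15); labor uses 88 of 88 (binding); steam uses 65 of 65 (binding).
By complementary slackness, y = 0 for the non-binding constraint.
The binding rows give the dual system: 3·y_labor + 2·y_steam = 24 and 4·y_labor + 3·y_steam = 34.5.
→ y_labor = 3 and y_steam = 7.5.
Δz = y_steam·Δb = 7.5 × (-1) = -7.5, so new z* = 751.5 − 7.5 = 744.

744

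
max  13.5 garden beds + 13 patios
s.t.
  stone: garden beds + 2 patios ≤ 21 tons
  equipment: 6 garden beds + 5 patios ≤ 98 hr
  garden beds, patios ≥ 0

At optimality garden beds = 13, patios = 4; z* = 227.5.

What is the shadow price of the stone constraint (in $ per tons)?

Both stone and equipment are binding at x*.
From A_Bᵀ y = c: 1·y_stone + 6·y_equipment = 13.5; 2·y_stone + 5·y_equipment = 13.
This yields shadow prices y_stone = 1.5, y_equipment = 2.
Shadow price of stone = 1.5.

1.5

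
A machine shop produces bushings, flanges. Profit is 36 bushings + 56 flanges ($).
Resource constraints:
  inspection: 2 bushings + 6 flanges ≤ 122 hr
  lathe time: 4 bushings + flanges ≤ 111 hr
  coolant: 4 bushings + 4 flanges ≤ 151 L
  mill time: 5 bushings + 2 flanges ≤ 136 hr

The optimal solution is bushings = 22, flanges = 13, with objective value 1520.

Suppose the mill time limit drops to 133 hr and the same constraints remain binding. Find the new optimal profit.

Binding: inspection and mill time. Non-binding: lathe time (10 unused), coolant (11 unused).
By complementary slackness, y = 0 for the non-binding constraints.
Dual feasibility on the basic columns requires 2·y_inspection + 5·y_mill time = 36, 6·y_inspection + 2·y_mill time = 56.
This yields shadow prices y_inspection = 8, y_mill time = 4.
Δz = y_mill time·Δb = 4 × (-3) = -12, so new z* = 1520 − 12 = 1508.

1508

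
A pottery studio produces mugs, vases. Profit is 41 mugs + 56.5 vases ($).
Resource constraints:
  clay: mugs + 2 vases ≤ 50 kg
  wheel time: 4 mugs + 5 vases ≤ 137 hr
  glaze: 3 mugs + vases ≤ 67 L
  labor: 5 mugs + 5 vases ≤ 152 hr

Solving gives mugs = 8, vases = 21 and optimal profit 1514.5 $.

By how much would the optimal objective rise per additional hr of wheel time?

At the optimum: clay uses 50 of 50 (binding); wheel time uses 137 of 137 (binding); glaze uses 45 of 67 (slack = 22); labor uses 145 of 152 (slack = 7).
Slack constraints have shadow price 0 (complementary slackness).
From A_Bᵀ y = c: 1·y_clay + 4·y_wheel time = 41; 2·y_clay + 5·y_wheel time = 56.5.
This yields shadow prices y_clay = 7, y_wheel time = 8.5.
Shadow price of wheel time = 8.5.

8.5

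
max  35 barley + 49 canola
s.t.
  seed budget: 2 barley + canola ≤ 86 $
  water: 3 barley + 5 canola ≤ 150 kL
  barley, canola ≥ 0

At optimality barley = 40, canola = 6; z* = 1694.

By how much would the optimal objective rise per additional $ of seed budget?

At the optimum: seed budget uses 86 of 86 (binding); water uses 150 of 150 (binding).
The binding rows give the dual system: 2·y_seed budget + 3·y_water = 35 and 1·y_seed budget + 5·y_water = 49.
→ y_seed budget = 4 and y_water = 9.
Shadow price of seed budget = 4.

4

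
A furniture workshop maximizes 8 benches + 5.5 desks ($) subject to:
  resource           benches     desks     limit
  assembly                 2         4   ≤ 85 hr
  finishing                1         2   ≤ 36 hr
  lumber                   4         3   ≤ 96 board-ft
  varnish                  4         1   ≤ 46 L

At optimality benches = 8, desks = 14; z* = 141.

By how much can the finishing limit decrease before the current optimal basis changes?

24.5

Binding constraints: finishing, varnish. The basis is B = [[1,2],[4,1]] with det -7.
Per unit decrease in finishing, x* moves by d = (0.1429, -0.5714).
The basis stays optimal until desks reaches 0; allowable decrease = 24.5 hr.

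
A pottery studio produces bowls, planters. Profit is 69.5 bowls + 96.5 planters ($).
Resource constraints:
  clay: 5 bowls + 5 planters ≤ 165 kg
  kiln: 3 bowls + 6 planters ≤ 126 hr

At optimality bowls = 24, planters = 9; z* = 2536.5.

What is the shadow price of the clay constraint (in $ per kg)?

At the optimum: clay uses 165 of 165 (binding); kiln uses 126 of 126 (binding).
Dual feasibility on the basic columns requires 5·y_clay + 3·y_kiln = 69.5, 5·y_clay + 6·y_kiln = 96.5.
→ y_clay = 8.5 and y_kiln = 9.
Shadow price of clay = 8.5.

8.5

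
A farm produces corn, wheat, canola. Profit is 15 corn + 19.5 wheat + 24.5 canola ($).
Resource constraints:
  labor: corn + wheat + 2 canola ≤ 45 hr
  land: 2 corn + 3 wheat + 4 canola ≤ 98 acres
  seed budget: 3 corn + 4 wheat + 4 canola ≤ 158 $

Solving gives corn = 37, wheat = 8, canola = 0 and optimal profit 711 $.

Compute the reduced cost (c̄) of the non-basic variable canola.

-5.5

Check each constraint at x*: labor 45/45 (tight); land 98/98 (tight); seed budget 143/158 (slack 15).
Slack constraints have shadow price 0 (complementary slackness).
From A_Bᵀ y = c: 1·y_labor + 2·y_land = 15; 1·y_labor + 3·y_land = 19.5.
This yields shadow prices y_labor = 6, y_land = 4.5.
Reduced cost of canola: c₃ − yᵀa₃ = 24.5 − (6·2 + 4.5·4) = 24.5 − 30 = -5.5.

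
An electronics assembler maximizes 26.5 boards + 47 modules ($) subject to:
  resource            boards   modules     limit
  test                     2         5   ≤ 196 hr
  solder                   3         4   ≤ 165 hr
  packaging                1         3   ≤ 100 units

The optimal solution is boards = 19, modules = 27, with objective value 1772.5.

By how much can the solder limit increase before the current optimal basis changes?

Binding constraints: solder, packaging. The basis is B = [[3,4],[1,3]] with det 5.
Per unit increase in solder, x* moves by d = (0.6, -0.2).
The basis stays optimal until test becomes binding; allowable increase = 115 hr.

115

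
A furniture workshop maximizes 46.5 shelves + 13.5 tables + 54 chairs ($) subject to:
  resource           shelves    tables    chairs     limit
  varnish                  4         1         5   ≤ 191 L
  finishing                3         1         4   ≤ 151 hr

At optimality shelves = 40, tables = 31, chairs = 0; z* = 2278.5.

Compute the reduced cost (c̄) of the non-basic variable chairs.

-6

Both varnish and finishing are binding at x*.
Dual feasibility on the basic columns requires 4·y_varnish + 3·y_finishing = 46.5, 1·y_varnish + 1·y_finishing = 13.5.
→ y_varnish = 6 and y_finishing = 7.5.
Reduced cost of chairs: c₃ − yᵀa₃ = 54 − (6·5 + 7.5·4) = 54 − 60 = -6.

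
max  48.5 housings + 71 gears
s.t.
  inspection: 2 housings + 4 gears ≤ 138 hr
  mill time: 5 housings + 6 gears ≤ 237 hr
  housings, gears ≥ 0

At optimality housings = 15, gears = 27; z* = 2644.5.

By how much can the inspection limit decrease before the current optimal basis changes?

Binding constraints: inspection, mill time. The basis is B = [[2,4],[5,6]] with det -8.
Per unit decrease in inspection, x* moves by d = (0.75, -0.625).
The basis stays optimal until gears reaches 0; allowable decrease = 43.2 hr.

43.2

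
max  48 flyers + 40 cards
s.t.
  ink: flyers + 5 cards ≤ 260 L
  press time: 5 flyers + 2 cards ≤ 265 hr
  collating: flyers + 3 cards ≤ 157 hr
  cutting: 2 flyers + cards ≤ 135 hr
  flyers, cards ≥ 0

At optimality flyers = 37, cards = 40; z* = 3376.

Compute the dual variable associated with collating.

8

Binding: press time and collating. Non-binding: ink (23 unused), cutting (21 unused).
By complementary slackness, y = 0 for the non-binding constraints.
The binding rows give the dual system: 5·y_press time + 1·y_collating = 48 and 2·y_press time + 3·y_collating = 40.
Solving: y_press time = 8, y_collating = 8.
Shadow price of collating = 8.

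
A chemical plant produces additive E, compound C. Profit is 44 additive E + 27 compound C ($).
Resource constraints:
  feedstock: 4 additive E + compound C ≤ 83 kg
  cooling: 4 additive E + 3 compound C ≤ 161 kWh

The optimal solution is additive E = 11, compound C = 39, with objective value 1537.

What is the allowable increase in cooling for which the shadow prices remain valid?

88

Binding constraints: feedstock, cooling. The basis is B = [[4,1],[4,3]] with det 8.
Per unit increase in cooling, x* moves by d = (-0.125, 0.5).
The basis stays optimal until additive E reaches 0; allowable increase = 88 kWh.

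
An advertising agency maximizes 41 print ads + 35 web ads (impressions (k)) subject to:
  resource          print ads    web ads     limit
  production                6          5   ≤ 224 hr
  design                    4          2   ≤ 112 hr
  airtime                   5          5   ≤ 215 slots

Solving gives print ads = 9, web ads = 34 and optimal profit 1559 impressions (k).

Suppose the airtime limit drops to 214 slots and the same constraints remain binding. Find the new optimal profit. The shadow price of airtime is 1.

1558

Δb = -1, so new z* = 1559 + (1)·(-1) = 1559 − 1 = 1558.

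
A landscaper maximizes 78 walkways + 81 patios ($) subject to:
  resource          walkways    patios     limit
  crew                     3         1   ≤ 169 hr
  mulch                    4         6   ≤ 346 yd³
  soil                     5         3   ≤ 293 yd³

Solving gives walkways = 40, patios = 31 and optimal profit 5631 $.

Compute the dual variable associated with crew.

Check each constraint at x*: crew 151/169 (slack 18); mulch 346/346 (tight); soil 293/293 (tight).
Since crew is not tight, its dual is 0.
From A_Bᵀ y = c: 4·y_mulch + 5·y_soil = 78; 6·y_mulch + 3·y_soil = 81.
Solving: y_mulch = 9.5, y_soil = 8.
Shadow price of crew = 0.

0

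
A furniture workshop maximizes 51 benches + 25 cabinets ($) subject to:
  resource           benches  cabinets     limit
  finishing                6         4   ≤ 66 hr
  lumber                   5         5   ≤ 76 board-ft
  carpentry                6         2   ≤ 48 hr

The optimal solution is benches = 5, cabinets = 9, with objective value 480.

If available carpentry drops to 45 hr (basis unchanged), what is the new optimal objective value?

Check each constraint at x*: finishing 66/66 (tight); lumber 70/76 (slack 6); carpentry 48/48 (tight).
Slack constraints have shadow price 0 (complementary slackness).
The binding rows give the dual system: 6·y_finishing + 6·y_carpentry = 51 and 4·y_finishing + 2·y_carpentry = 25.
→ y_finishing = 4 and y_carpentry = 4.5.
Δz = y_carpentry·Δb = 4.5 × (-3) = -13.5, so new z* = 480 − 13.5 = 466.5.

466.5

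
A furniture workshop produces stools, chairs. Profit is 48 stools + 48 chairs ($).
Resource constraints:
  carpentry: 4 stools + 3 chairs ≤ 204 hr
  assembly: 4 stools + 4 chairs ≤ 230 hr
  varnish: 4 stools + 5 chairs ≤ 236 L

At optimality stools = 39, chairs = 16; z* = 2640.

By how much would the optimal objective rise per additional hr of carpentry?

Binding: carpentry and varnish. Non-binding: assembly (10 unused).
By complementary slackness, y = 0 for the non-binding constraint.
The binding rows give the dual system: 4·y_carpentry + 4·y_varnish = 48 and 3·y_carpentry + 5·y_varnish = 48.
This yields shadow prices y_carpentry = 6, y_varnish = 6.
Shadow price of carpentry = 6.

6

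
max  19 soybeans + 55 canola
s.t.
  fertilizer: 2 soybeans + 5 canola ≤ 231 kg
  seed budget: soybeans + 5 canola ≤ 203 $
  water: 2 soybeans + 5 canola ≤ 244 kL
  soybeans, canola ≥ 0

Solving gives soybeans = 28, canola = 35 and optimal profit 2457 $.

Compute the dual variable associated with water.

Check each constraint at x*: fertilizer 231/231 (tight); seed budget 203/203 (tight); water 231/244 (slack 13).
Slack constraints have shadow price 0 (complementary slackness).
Dual feasibility on the basic columns requires 2·y_fertilizer + 1·y_seed budget = 19, 5·y_fertilizer + 5·y_seed budget = 55.
This yields shadow prices y_fertilizer = 8, y_seed budget = 3.
Shadow price of water = 0.

0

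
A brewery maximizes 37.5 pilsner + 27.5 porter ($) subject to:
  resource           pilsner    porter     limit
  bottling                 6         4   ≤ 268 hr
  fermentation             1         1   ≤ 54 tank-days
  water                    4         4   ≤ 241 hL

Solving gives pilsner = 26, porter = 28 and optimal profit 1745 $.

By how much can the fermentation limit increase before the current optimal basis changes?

Binding constraints: bottling, fermentation. The basis is B = [[6,4],[1,1]] with det 2.
Per unit increase in fermentation, x* moves by d = (-2, 3).
The basis stays optimal until water becomes binding; allowable increase = 6.25 tank-days.

6.25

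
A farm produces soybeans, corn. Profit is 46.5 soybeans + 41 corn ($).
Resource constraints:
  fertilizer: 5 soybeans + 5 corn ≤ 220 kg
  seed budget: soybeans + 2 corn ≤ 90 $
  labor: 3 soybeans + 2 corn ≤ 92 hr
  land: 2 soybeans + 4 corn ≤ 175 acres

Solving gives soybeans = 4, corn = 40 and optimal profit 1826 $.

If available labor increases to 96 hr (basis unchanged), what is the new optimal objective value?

Check each constraint at x*: fertilizer 220/220 (tight); seed budget 84/90 (slack 6); labor 92/92 (tight); land 168/175 (slack 7).
Slack constraints have shadow price 0 (complementary slackness).
The binding rows give the dual system: 5·y_fertilizer + 3·y_labor = 46.5 and 5·y_fertilizer + 2·y_labor = 41.
→ y_fertilizer = 6 and y_labor = 5.5.
Δz = y_labor·Δb = 5.5 × (4) = 22, so new z* = 1826 + 22 = 1848.

1848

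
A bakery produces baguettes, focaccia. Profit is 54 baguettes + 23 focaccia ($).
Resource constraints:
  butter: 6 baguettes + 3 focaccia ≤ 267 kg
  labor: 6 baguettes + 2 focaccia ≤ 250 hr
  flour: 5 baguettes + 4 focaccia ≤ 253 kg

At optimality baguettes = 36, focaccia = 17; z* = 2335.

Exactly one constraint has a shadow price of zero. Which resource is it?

flour

butter: 267/267 (binding)
labor: 250/250 (binding)
flour: 248/253 (slack 5)
By complementary slackness, a constraint with positive slack has shadow price 0 → flour.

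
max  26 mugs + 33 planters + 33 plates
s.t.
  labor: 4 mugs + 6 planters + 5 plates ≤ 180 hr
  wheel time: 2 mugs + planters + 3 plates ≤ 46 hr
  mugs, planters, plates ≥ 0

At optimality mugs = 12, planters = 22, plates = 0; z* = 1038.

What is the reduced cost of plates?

At the optimum: labor uses 180 of 180 (binding); wheel time uses 46 of 46 (binding).
Dual feasibility on the basic columns requires 4·y_labor + 2·y_wheel time = 26, 6·y_labor + 1·y_wheel time = 33.
This yields shadow prices y_labor = 5, y_wheel time = 3.
Reduced cost of plates: c₃ − yᵀa₃ = 33 − (5·5 + 3·3) = 33 − 34 = -1.

-1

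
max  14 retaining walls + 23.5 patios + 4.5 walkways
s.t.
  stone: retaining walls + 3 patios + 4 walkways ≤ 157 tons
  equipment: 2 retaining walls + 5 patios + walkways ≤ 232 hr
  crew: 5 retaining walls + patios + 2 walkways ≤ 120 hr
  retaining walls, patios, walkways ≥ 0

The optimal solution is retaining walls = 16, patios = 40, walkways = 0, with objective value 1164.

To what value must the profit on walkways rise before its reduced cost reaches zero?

Check each constraint at x*: stone 136/157 (slack 21); equipment 232/232 (tight); crew 120/120 (tight).
Slack constraints have shadow price 0 (complementary slackness).
The binding rows give the dual system: 2·y_equipment + 5·y_crew = 14 and 5·y_equipment + 1·y_crew = 23.5.
This yields shadow prices y_equipment = 4.5, y_crew = 1.
walkways enters the basis when its profit ≥ yᵀa₃ = 4.5·1 + 1·2 = 6.5.

6.5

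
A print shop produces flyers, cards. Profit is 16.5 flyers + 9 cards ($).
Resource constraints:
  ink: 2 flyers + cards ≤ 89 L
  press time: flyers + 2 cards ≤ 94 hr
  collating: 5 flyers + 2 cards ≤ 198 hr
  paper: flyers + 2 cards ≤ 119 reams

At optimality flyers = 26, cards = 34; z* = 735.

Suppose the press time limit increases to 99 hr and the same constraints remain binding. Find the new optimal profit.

742.5

At the optimum: ink uses 86 of 89 (slack = 3); press time uses 94 of 94 (binding); collating uses 198 of 198 (binding); paper uses 94 of 119 (slack = 25).
By complementary slackness, y = 0 for the non-binding constraints.
The binding rows give the dual system: 1·y_press time + 5·y_collating = 16.5 and 2·y_press time + 2·y_collating = 9.
This yields shadow prices y_press time = 1.5, y_collating = 3.
Δz = y_press time·Δb = 1.5 × (5) = 7.5, so new z* = 735 + 7.5 = 742.5.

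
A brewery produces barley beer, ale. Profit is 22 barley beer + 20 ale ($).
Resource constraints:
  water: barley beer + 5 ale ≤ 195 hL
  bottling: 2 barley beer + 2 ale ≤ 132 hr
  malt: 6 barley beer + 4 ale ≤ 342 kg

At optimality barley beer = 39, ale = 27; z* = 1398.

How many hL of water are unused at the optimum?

water used = 1·39 + 5·27 = 174; slack = 195 − 174 = 21.

21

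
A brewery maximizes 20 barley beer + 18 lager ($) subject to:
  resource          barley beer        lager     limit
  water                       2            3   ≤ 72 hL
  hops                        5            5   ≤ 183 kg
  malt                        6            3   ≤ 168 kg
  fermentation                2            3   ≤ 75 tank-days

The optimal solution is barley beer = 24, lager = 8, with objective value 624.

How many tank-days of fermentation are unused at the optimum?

fermentation used = 2·24 + 3·8 = 72; slack = 75 − 72 = 3.

3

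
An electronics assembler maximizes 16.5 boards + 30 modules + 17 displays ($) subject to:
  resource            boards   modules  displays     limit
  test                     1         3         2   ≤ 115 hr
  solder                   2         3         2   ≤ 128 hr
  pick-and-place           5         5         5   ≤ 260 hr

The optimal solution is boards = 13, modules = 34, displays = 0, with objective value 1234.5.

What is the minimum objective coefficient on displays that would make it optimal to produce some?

Binding: test and solder. Non-binding: pick-and-place (25 unused).
By complementary slackness, y = 0 for the non-binding constraint.
Dual feasibility on the basic columns requires 1·y_test + 2·y_solder = 16.5, 3·y_test + 3·y_solder = 30.
→ y_test = 3.5 and y_solder = 6.5.
displays enters the basis when its profit ≥ yᵀa₃ = 3.5·2 + 6.5·2 = 20.

20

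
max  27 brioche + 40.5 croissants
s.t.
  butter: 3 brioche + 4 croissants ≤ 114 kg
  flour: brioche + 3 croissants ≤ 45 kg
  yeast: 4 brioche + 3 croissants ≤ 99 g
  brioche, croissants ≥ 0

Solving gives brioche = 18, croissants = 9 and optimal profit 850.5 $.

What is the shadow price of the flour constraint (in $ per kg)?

Check each constraint at x*: butter 90/114 (slack 24); flour 45/45 (tight); yeast 99/99 (tight).
Slack constraints have shadow price 0 (complementary slackness).
The binding rows give the dual system: 1·y_flour + 4·y_yeast = 27 and 3·y_flour + 3·y_yeast = 40.5.
→ y_flour = 9 and y_yeast = 4.5.
Shadow price of flour = 9.

9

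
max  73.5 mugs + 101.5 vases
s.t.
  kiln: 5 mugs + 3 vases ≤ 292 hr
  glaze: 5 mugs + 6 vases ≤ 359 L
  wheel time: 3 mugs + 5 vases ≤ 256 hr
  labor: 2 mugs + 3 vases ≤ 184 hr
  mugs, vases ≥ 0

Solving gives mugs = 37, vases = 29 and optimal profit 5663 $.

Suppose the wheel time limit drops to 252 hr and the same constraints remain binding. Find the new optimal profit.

At the optimum: kiln uses 272 of 292 (slack = 20); glaze uses 359 of 359 (binding); wheel time uses 256 of 256 (binding); labor uses 161 of 184 (slack = 23).
Slack constraints have shadow price 0 (complementary slackness).
From A_Bᵀ y = c: 5·y_glaze + 3·y_wheel time = 73.5; 6·y_glaze + 5·y_wheel time = 101.5.
→ y_glaze = 9 and y_wheel time = 9.5.
Δz = y_wheel time·Δb = 9.5 × (-4) = -38, so new z* = 5663 − 38 = 5625.

5625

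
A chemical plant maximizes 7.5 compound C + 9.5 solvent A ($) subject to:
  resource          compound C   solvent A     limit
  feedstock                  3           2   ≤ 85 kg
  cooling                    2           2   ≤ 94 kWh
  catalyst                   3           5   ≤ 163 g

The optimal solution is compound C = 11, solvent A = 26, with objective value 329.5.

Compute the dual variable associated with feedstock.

At the optimum: feedstock uses 85 of 85 (binding); cooling uses 74 of 94 (slack = 20); catalyst uses 163 of 163 (binding).
Since cooling is not tight, its dual is 0.
The binding rows give the dual system: 3·y_feedstock + 3·y_catalyst = 7.5 and 2·y_feedstock + 5·y_catalyst = 9.5.
This yields shadow prices y_feedstock = 1, y_catalyst = 1.5.
Shadow price of feedstock = 1.

1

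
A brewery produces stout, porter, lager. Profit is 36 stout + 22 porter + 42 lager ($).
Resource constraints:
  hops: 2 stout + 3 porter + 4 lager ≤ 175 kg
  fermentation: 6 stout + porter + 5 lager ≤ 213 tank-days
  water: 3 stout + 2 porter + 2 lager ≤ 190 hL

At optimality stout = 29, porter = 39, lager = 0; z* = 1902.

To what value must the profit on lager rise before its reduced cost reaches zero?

44

Check each constraint at x*: hops 175/175 (tight); fermentation 213/213 (tight); water 165/190 (slack 25).
By complementary slackness, y = 0 for the non-binding constraint.
The binding rows give the dual system: 2·y_hops + 6·y_fermentation = 36 and 3·y_hops + 1·y_fermentation = 22.
This yields shadow prices y_hops = 6, y_fermentation = 4.
lager enters the basis when its profit ≥ yᵀa₃ = 6·4 + 4·5 = 44.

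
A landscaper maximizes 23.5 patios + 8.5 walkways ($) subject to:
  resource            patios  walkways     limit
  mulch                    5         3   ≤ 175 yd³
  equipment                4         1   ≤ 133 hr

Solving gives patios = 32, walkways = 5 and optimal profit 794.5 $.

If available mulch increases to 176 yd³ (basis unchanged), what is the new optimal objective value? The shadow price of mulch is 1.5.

796

Δb = 1, so new z* = 794.5 + (1.5)·(1) = 794.5 + 1.5 = 796.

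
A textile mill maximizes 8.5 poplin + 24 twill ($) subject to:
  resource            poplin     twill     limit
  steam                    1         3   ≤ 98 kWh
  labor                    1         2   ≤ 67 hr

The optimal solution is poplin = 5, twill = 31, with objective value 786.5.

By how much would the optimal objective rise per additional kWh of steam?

Check each constraint at x*: steam 98/98 (tight); labor 67/67 (tight).
Dual feasibility on the basic columns requires 1·y_steam + 1·y_labor = 8.5, 3·y_steam + 2·y_labor = 24.
Solving: y_steam = 7, y_labor = 1.5.
Shadow price of steam = 7.

7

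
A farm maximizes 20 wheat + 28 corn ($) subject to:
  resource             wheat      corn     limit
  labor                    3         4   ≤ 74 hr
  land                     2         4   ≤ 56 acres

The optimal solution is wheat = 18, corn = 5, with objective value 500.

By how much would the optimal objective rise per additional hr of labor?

Check each constraint at x*: labor 74/74 (tight); land 56/56 (tight).
From A_Bᵀ y = c: 3·y_labor + 2·y_land = 20; 4·y_labor + 4·y_land = 28.
→ y_labor = 6 and y_land = 1.
Shadow price of labor = 6.

6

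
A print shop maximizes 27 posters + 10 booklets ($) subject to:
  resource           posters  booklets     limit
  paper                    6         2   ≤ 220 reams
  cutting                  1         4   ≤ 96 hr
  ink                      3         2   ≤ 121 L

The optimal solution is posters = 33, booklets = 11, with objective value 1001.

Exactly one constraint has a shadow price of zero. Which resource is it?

paper: 220/220 (binding)
cutting: 77/96 (slack 19)
ink: 121/121 (binding)
By complementary slackness, a constraint with positive slack has shadow price 0 → cutting.

cutting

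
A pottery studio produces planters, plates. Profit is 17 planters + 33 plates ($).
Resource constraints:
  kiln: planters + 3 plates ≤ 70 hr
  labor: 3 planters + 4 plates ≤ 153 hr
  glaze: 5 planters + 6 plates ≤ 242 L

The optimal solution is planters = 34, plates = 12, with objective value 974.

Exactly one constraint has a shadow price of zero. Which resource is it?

labor

kiln: 70/70 (binding)
labor: 150/153 (slack 3)
glaze: 242/242 (binding)
By complementary slackness, a constraint with positive slack has shadow price 0 → labor.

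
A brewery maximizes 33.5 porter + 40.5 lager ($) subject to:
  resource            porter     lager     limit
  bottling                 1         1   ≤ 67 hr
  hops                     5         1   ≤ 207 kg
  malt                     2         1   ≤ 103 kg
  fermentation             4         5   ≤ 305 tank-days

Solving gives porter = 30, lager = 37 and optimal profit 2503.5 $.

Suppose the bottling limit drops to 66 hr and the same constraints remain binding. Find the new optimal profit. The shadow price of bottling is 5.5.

Δb = -1, so new z* = 2503.5 + (5.5)·(-1) = 2503.5 − 5.5 = 2498.

2498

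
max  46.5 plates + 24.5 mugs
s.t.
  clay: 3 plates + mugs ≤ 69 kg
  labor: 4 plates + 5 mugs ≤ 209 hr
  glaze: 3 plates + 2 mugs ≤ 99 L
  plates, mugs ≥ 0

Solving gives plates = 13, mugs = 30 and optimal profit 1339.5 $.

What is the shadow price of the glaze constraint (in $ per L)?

At the optimum: clay uses 69 of 69 (binding); labor uses 202 of 209 (slack = 7); glaze uses 99 of 99 (binding).
By complementary slackness, y = 0 for the non-binding constraint.
From A_Bᵀ y = c: 3·y_clay + 3·y_glaze = 46.5; 1·y_clay + 2·y_glaze = 24.5.
This yields shadow prices y_clay = 6.5, y_glaze = 9.
Shadow price of glaze = 9.

9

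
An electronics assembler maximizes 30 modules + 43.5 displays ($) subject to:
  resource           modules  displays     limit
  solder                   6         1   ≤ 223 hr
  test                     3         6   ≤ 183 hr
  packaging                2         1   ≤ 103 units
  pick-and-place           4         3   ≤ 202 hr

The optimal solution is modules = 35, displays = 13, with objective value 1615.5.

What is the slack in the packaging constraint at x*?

packaging used = 2·35 + 1·13 = 83; slack = 103 − 83 = 20.

20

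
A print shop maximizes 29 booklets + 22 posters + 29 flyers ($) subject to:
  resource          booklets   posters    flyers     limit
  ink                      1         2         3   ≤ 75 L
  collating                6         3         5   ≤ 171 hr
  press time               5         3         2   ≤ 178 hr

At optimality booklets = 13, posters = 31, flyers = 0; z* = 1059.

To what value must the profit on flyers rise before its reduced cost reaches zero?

At the optimum: ink uses 75 of 75 (binding); collating uses 171 of 171 (binding); press time uses 158 of 178 (slack = 20).
By complementary slackness, y = 0 for the non-binding constraint.
The binding rows give the dual system: 1·y_ink + 6·y_collating = 29 and 2·y_ink + 3·y_collating = 22.
Solving: y_ink = 5, y_collating = 4.
flyers enters the basis when its profit ≥ yᵀa₃ = 5·3 + 4·5 = 35.

35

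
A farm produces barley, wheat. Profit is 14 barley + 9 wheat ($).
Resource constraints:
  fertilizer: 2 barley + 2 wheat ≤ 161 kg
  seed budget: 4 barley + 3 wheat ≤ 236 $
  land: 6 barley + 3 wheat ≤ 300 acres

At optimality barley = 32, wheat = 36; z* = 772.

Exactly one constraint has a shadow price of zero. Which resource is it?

fertilizer

fertilizer: 136/161 (slack 25)
seed budget: 236/236 (binding)
land: 300/300 (binding)
By complementary slackness, a constraint with positive slack has shadow price 0 → fertilizer.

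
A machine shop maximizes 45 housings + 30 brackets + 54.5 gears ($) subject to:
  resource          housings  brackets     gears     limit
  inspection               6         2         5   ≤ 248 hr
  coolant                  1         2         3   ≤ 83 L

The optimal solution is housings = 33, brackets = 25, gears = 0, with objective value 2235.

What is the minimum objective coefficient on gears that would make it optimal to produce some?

At the optimum: inspection uses 248 of 248 (binding); coolant uses 83 of 83 (binding).
Dual feasibility on the basic columns requires 6·y_inspection + 1·y_coolant = 45, 2·y_inspection + 2·y_coolant = 30.
This yields shadow prices y_inspection = 6, y_coolant = 9.
gears enters the basis when its profit ≥ yᵀa₃ = 6·5 + 9·3 = 57.

57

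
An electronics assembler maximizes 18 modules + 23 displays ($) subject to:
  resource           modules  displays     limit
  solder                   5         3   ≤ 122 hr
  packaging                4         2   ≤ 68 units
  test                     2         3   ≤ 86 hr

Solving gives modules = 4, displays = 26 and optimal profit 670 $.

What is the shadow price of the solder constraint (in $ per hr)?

0

At the optimum: solder uses 98 of 122 (slack = 24); packaging uses 68 of 68 (binding); test uses 86 of 86 (binding).
By complementary slackness, y = 0 for the non-binding constraint.
From A_Bᵀ y = c: 4·y_packaging + 2·y_test = 18; 2·y_packaging + 3·y_test = 23.
Solving: y_packaging = 1, y_test = 7.
Shadow price of solder = 0.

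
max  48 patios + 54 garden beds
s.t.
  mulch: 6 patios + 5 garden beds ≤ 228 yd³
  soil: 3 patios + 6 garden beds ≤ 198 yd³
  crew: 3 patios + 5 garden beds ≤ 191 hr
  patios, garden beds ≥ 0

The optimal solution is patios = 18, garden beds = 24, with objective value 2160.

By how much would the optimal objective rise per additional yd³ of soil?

Check each constraint at x*: mulch 228/228 (tight); soil 198/198 (tight); crew 174/191 (slack 17).
Since crew is not tight, its dual is 0.
From A_Bᵀ y = c: 6·y_mulch + 3·y_soil = 48; 5·y_mulch + 6·y_soil = 54.
Solving: y_mulch = 6, y_soil = 4.
Shadow price of soil = 4.

4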